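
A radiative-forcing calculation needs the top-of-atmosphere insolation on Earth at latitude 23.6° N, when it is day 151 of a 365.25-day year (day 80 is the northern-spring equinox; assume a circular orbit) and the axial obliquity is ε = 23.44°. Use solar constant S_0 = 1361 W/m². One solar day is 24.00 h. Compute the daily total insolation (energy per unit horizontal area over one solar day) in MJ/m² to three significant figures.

41.1 MJ/m²

Solar longitude: L_s = 360° × (151 − 80)/365.25 = 69.979°.
sin δ = sin 23.44° × sin 69.979° = 0.37375, so δ = +21.947°.
cos h₀ = −tan(+23.6°) tan(+21.947°) = -0.1760, h₀ = 1.7478 rad.
Bracket: h₀ sin ϕ sin δ + cos ϕ cos δ sin h₀ = 1.7478×0.40035×0.37375 + 0.91636×0.92753×0.98438 = 0.261525 + 0.836675 = 1.098200.
Q̄ = (S_0/π) × [bracket] = (1361/π) × 1.098200 = 475.76 W/m².
Daily total = Q̄ × 24.00 h × 3600 s/h = 475.76 × 24.00 × 3600 / 10⁶ = 41.11 MJ/m².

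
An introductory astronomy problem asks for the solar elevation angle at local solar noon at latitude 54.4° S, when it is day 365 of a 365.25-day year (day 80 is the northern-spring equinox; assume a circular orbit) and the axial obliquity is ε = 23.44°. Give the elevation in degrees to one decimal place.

Solar longitude: λ_s = 360° × (365 − 80)/365.25 = 280.903°.
sin δ = sin 23.44° × sin 280.903° = -0.39061, so δ = -22.992°.
At local noon the hour angle is zero, so the zenith angle equals |φ − δ| = |-54.4° − (-22.992°)| = 31.408°.
Elevation = 90° − 31.408° = 58.6°.

58.6°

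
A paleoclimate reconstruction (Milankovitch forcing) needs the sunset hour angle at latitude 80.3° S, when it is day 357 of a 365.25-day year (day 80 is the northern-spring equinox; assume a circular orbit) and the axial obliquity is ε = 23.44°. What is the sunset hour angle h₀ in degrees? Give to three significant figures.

h₀ = 180°

Solar longitude: L_s = 360° × (357 − 80)/365.25 = 273.018°.
sin δ = sin 23.44° × sin 273.018° = -0.39724, so δ = -23.406°.
Sunrise equation: cos h₀ = −tan ϕ · tan δ = -2.5323 ≤ −1, so the Sun never sets (polar day) and h₀ = π.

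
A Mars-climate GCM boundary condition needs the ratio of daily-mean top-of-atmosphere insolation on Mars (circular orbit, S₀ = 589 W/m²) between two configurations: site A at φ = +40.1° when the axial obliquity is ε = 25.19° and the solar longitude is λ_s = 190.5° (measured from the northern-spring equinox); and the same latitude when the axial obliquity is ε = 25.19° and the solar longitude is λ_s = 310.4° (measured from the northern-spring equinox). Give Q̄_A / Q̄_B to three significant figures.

Q̄_A / Q̄_B ≈ 1.61

— Configuration A (φ=+40.1°):
Solar declination: sin δ = sin ε · sin λ_s = sin 25.19° × sin 190.5° = -0.07756, so δ = -4.449°.
cos H₀ = −tan(+40.1°) tan(-4.449°) = 0.0655, H₀ = 1.5052 rad.
Bracket: H₀ sin φ sin δ + cos φ cos δ sin H₀ = 1.5052×0.64412×-0.07756 + 0.76492×0.99699×0.99785 = -0.075197 + 0.760978 = 0.685781.
Q̄ = (S₀/π) × [bracket] = (589/π) × 0.685781 = 128.57 W/m².
— Configuration B (φ=+40.1°):
Solar declination: sin δ = sin ε · sin λ_s = sin 25.19° × sin 310.4° = -0.32413, so δ = -18.913°.
cos H₀ = −tan(+40.1°) tan(-18.913°) = 0.2885, H₀ = 1.2781 rad.
Bracket: H₀ sin φ sin δ + cos φ cos δ sin H₀ = 1.2781×0.64412×-0.32413 + 0.76492×0.94601×0.95748 = -0.266840 + 0.692854 = 0.426014.
Q̄ = (S₀/π) × [bracket] = (589/π) × 0.426014 = 79.871 W/m².
Ratio Q̄_A / Q̄_B = 128.57 / 79.871 = 1.610.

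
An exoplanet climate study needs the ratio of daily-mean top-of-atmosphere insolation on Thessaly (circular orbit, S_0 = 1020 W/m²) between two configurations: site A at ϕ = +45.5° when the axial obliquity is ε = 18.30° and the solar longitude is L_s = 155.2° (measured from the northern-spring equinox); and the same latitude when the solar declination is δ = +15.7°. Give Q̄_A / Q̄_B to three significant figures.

— Configuration A (ϕ=+45.5°):
Solar declination: sin δ = sin ε · sin L_s = sin 18.30° × sin 155.2° = 0.13170, so δ = +7.568°.
cos h₀ = −tan(+45.5°) tan(+7.568°) = -0.1352, h₀ = 1.7064 rad.
Bracket: h₀ sin ϕ sin δ + cos ϕ cos δ sin h₀ = 1.7064×0.71325×0.13170 + 0.70091×0.99129×0.99082 = 0.160291 + 0.688427 = 0.848718.
Q̄ = (S_0/π) × [bracket] = (1020/π) × 0.848718 = 275.56 W/m².
— Configuration B (ϕ=+45.5°):
cos h₀ = −tan(+45.5°) tan(+15.700°) = -0.2860, h₀ = 1.8609 rad.
Bracket: h₀ sin ϕ sin δ + cos ϕ cos δ sin h₀ = 1.8609×0.71325×0.27060 + 0.70091×0.96269×0.95822 = 0.359164 + 0.646568 = 1.005732.
Q̄ = (S_0/π) × [bracket] = (1020/π) × 1.005732 = 326.54 W/m².
Ratio Q̄_A / Q̄_B = 275.56 / 326.54 = 0.8439.

Q̄_A / Q̄_B ≈ 0.844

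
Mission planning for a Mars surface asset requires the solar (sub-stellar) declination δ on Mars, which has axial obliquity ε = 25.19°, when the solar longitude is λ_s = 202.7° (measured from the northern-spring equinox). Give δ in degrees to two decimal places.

δ = -9.45°

sin δ = sin ε · sin λ_s = sin 25.19° × sin 202.7° = -0.164250.
δ = arcsin(-0.164250) = -9.45°.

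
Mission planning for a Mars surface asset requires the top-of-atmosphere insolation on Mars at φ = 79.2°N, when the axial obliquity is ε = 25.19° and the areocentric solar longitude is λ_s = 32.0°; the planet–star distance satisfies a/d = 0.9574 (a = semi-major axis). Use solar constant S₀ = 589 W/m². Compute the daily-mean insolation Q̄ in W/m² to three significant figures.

Q̄ ≈ 120 W/m²

sin δ = sin 25.19° × sin 32.0° = 0.22554, so δ = +13.035°.
cos H₀ = −tan(+79.2°) tan(+13.035°) = -1.2136 ≤ −1 ⇒ polar day, H₀ = π.
Bracket: H₀ sin φ sin δ + cos φ cos δ sin H₀ = 3.1416×0.98229×0.22554 + 0.18738×0.97423×0.00000 = 0.696008 + 0.000000 = 0.696008.
Inverse-square distance factor (a/d)² = 0.9574² = 0.916615.
Q̄ = (S₀/π) × 0.916615 × [bracket] = (589/π) × 0.916615 × 0.696008 = 119.6 W/m².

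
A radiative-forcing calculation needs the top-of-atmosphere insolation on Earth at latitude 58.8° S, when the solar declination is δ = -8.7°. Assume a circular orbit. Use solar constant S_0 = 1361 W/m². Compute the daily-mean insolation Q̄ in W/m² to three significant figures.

cos h₀ = −tan(-58.8°) tan(-8.700°) = -0.2527, h₀ = 1.8262 rad.
Bracket: h₀ sin ϕ sin δ + cos ϕ cos δ sin h₀ = 1.8262×-0.85536×-0.15126 + 0.51803×0.98849×0.96755 = 0.236277 + 0.495451 = 0.731728.
Q̄ = (S_0/π) × [bracket] = (1361/π) × 0.731728 = 317.0 W/m².

Q̄ ≈ 317 W/m²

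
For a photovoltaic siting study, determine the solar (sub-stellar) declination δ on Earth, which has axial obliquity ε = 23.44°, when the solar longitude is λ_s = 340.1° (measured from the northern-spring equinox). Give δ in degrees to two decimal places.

δ = -7.78°

sin δ = sin ε · sin λ_s = sin 23.44° × sin 340.1° = -0.135399.
δ = arcsin(-0.135399) = -7.78°.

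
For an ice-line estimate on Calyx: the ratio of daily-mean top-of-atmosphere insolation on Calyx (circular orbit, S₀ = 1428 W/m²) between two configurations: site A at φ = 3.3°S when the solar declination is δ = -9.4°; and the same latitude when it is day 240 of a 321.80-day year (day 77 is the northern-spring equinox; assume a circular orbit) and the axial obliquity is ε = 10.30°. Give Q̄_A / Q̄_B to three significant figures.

Q̄_A / Q̄_B ≈ 1.00

— Configuration A (φ=-3.3°):
cos H₀ = −tan(-3.3°) tan(-9.400°) = -0.0095, H₀ = 1.5803 rad.
Bracket: H₀ sin φ sin δ + cos φ cos δ sin H₀ = 1.5803×-0.05756×-0.16333 + 0.99834×0.98657×0.99995 = 0.014857 + 0.984883 = 0.999740.
Q̄ = (S₀/π) × [bracket] = (1428/π) × 0.999740 = 454.43 W/m².
— Configuration B (φ=-3.3°):
Solar longitude: λ_s = 360° × (240 − 77)/321.80 = 182.349°.
sin δ = sin 10.30° × sin 182.349° = -0.00733, so δ = -0.420°.
cos H₀ = −tan(-3.3°) tan(-0.420°) = -0.0004, H₀ = 1.5712 rad.
Bracket: H₀ sin φ sin δ + cos φ cos δ sin H₀ = 1.5712×-0.05756×-0.00733 + 0.99834×0.99997×1.00000 = 0.000663 + 0.998310 = 0.998973.
Q̄ = (S₀/π) × [bracket] = (1428/π) × 0.998973 = 454.08 W/m².
Ratio Q̄_A / Q̄_B = 454.43 / 454.08 = 1.001.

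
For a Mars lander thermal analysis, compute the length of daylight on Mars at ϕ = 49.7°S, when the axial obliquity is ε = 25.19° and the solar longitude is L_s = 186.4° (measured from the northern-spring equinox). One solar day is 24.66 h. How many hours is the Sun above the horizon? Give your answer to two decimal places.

12.77 h

Solar declination: sin δ = sin ε · sin L_s = sin 25.19° × sin 186.4° = -0.04744, so δ = -2.719°.
cos h₀ = −tan ϕ · tan δ = −tan(-49.7°) × tan(-2.719°) = -0.0560, so h₀ = 1.6268 rad = 93.21°.
Daylight = 2h₀/(2π) × 24.66 h = (1.6268/π) × 24.66 = 12.77 h.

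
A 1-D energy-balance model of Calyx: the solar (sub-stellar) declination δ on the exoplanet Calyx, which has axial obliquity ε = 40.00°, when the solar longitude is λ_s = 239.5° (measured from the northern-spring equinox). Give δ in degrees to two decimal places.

δ = -33.63°

sin δ = sin ε · sin λ_s = sin 40.00° × sin 239.5° = -0.553845.
δ = arcsin(-0.553845) = -33.63°.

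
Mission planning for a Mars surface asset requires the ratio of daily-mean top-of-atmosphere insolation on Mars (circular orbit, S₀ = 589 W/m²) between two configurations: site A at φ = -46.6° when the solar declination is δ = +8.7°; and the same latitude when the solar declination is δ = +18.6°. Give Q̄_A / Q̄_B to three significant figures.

— Configuration A (φ=-46.6°):
cos H₀ = −tan(-46.6°) tan(+8.700°) = 0.1618, H₀ = 1.4083 rad.
Bracket: H₀ sin φ sin δ + cos φ cos δ sin H₀ = 1.4083×-0.72657×0.15126 + 0.68709×0.98849×0.98682 = -0.154774 + 0.670230 = 0.515456.
Q̄ = (S₀/π) × [bracket] = (589/π) × 0.515456 = 96.640 W/m².
— Configuration B (φ=-46.6°):
cos H₀ = −tan(-46.6°) tan(+18.600°) = 0.3559, H₀ = 1.2069 rad.
Bracket: H₀ sin φ sin δ + cos φ cos δ sin H₀ = 1.2069×-0.72657×0.31896 + 0.68709×0.94777×0.93453 = -0.279695 + 0.608569 = 0.328874.
Q̄ = (S₀/π) × [bracket] = (589/π) × 0.328874 = 61.659 W/m².
Ratio Q̄_A / Q̄_B = 96.640 / 61.659 = 1.567.

Q̄_A / Q̄_B ≈ 1.57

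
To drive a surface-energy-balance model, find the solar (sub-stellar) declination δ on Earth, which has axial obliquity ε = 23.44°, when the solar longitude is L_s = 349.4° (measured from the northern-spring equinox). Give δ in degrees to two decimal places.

δ = -4.20°

sin δ = sin ε · sin L_s = sin 23.44° × sin 349.4° = -0.073174.
δ = arcsin(-0.073174) = -4.20°.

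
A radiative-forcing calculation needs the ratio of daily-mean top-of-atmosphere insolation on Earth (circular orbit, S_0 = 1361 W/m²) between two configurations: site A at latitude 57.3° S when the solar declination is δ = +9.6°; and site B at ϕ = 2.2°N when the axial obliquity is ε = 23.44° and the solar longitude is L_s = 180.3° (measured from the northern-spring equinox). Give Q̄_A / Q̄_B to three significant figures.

— Configuration A (ϕ=-57.3°):
cos h₀ = −tan(-57.3°) tan(+9.600°) = 0.2635, h₀ = 1.3042 rad.
Bracket: h₀ sin ϕ sin δ + cos ϕ cos δ sin h₀ = 1.3042×-0.84151×0.16677 + 0.54024×0.98600×0.96467 = -0.183030 + 0.513857 = 0.330827.
Q̄ = (S_0/π) × [bracket] = (1361/π) × 0.330827 = 143.32 W/m².
— Configuration B (ϕ=+2.2°):
Solar declination: sin δ = sin ε · sin L_s = sin 23.44° × sin 180.3° = -0.00208, so δ = -0.119°.
cos h₀ = −tan(+2.2°) tan(-0.119°) = 0.0001, h₀ = 1.5707 rad.
Bracket: h₀ sin ϕ sin δ + cos ϕ cos δ sin h₀ = 1.5707×0.03839×-0.00208 + 0.99926×1.00000×1.00000 = -0.000125 + 0.999260 = 0.999135.
Q̄ = (S_0/π) × [bracket] = (1361/π) × 0.999135 = 432.85 W/m².
Ratio Q̄_A / Q̄_B = 143.32 / 432.85 = 0.3311.

Q̄_A / Q̄_B ≈ 0.331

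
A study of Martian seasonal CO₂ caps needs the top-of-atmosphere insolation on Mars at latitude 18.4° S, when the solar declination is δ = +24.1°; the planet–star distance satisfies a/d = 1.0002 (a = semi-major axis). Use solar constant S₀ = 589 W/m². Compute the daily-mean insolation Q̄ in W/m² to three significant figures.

cos H₀ = −tan(-18.4°) tan(+24.100°) = 0.1488, H₀ = 1.4214 rad.
Bracket: H₀ sin φ sin δ + cos φ cos δ sin H₀ = 1.4214×-0.31565×0.40833 + 0.94888×0.91283×0.98887 = -0.183203 + 0.856526 = 0.673323.
Inverse-square distance factor (a/d)² = 1.0002² = 1.000400.
Q̄ = (S₀/π) × 1.000400 × [bracket] = (589/π) × 1.000400 × 0.673323 = 126.3 W/m².

Q̄ ≈ 126 W/m²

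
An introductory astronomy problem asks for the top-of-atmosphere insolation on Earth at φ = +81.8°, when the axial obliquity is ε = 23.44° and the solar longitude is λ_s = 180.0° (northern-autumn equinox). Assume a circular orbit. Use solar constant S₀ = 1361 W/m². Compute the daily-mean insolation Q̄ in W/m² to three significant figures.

Q̄ ≈ 61.8 W/m²

Solar declination: sin δ = sin ε · sin λ_s = sin 23.44° × sin 180.0° = 0.00000, so δ = +0.000°.
cos H₀ = −tan(+81.8°) tan(+0.000°) = -0.0000, H₀ = 1.5708 rad.
Bracket: H₀ sin φ sin δ + cos φ cos δ sin H₀ = 1.5708×0.98978×0.00000 + 0.14263×1.00000×1.00000 = 0.000000 + 0.142630 = 0.142630.
Q̄ = (S₀/π) × [bracket] = (1361/π) × 0.142630 = 61.79 W/m².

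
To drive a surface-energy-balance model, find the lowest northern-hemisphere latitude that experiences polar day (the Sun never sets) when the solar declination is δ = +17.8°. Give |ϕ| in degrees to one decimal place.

Polar day requires cos h₀ = −tan ϕ tan δ ≤ −1, i.e. tan ϕ tan δ ≥ 1.
The boundary is |tan ϕ| · |tan δ| = 1, so |ϕ| = 90° − |δ| = 90° − 17.8° = 72.2° in the northern hemisphere.

|ϕ| = 72.2°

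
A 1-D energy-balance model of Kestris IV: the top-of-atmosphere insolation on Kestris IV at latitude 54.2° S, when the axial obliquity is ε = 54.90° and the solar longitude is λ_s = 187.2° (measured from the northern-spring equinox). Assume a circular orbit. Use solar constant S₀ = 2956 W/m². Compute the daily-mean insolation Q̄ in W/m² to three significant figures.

Solar declination: sin δ = sin ε · sin λ_s = sin 54.90° × sin 187.2° = -0.10254, so δ = -5.886°.
cos H₀ = −tan(-54.2°) tan(-5.886°) = -0.1429, H₀ = 1.7142 rad.
Bracket: H₀ sin φ sin δ + cos φ cos δ sin H₀ = 1.7142×-0.81106×-0.10254 + 0.58496×0.99473×0.98973 = 0.142563 + 0.575901 = 0.718464.
Q̄ = (S₀/π) × [bracket] = (2956/π) × 0.718464 = 676.0 W/m².

Q̄ ≈ 676 W/m²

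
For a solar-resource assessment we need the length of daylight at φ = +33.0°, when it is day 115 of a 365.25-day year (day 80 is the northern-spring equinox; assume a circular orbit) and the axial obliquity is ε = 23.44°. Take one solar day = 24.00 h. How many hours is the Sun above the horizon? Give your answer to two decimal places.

Solar longitude: λ_s = 360° × (115 − 80)/365.25 = 34.497°.
sin δ = sin 23.44° × sin 34.497° = 0.22529, so δ = +13.020°.
cos H₀ = −tan φ · tan δ = −tan(+33.0°) × tan(+13.020°) = -0.1502, so H₀ = 1.7215 rad = 98.64°.
Daylight = 2H₀/(2π) × 24.00 h = (1.7215/π) × 24.00 = 13.15 h.

13.15 h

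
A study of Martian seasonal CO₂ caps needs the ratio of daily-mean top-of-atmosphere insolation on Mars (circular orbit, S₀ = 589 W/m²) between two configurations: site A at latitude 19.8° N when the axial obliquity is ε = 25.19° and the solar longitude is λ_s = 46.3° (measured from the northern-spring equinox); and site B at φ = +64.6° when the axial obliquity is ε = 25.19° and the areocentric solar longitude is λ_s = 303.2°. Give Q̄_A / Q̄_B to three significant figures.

— Configuration A (φ=+19.8°):
Solar declination: sin δ = sin ε · sin λ_s = sin 25.19° × sin 46.3° = 0.30771, so δ = +17.921°.
cos H₀ = −tan(+19.8°) tan(+17.921°) = -0.1164, H₀ = 1.6875 rad.
Bracket: H₀ sin φ sin δ + cos φ cos δ sin H₀ = 1.6875×0.33874×0.30771 + 0.94088×0.95148×0.99320 = 0.175894 + 0.889141 = 1.065035.
Q̄ = (S₀/π) × [bracket] = (589/π) × 1.065035 = 199.68 W/m².
— Configuration B (φ=+64.6°):
sin δ = sin 25.19° × sin 303.2° = -0.35614, so δ = -20.864°.
cos H₀ = −tan(+64.6°) tan(-20.864°) = 0.8027, H₀ = 0.6390 rad.
Bracket: H₀ sin φ sin δ + cos φ cos δ sin H₀ = 0.6390×0.90334×-0.35614 + 0.42894×0.93443×0.59642 = -0.205576 + 0.239054 = 0.033478.
Q̄ = (S₀/π) × [bracket] = (589/π) × 0.033478 = 6.2766 W/m².
Ratio Q̄_A / Q̄_B = 199.68 / 6.2766 = 31.81.

Q̄_A / Q̄_B ≈ 31.8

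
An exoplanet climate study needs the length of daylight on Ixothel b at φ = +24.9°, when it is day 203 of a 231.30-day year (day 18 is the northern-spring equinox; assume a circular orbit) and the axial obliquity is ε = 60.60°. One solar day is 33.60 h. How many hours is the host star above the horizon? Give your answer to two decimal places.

8.69 h

Solar longitude: λ_s = 360° × (203 − 18)/231.30 = 287.938°.
sin δ = sin 60.60° × sin 287.938° = -0.82887, so δ = -55.982°.
cos H₀ = −tan φ · tan δ = −tan(+24.9°) × tan(-55.982°) = 0.6877, so H₀ = 0.8124 rad = 46.55°.
Daylight = 2H₀/(2π) × 33.60 h = (0.8124/π) × 33.60 = 8.69 h.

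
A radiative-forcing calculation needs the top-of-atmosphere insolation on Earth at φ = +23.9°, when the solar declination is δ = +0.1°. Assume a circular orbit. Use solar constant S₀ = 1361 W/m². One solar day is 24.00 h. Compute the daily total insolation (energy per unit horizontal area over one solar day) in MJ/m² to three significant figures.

34.3 MJ/m²

cos H₀ = −tan(+23.9°) tan(+0.100°) = -0.0008, H₀ = 1.5716 rad.
Bracket: H₀ sin φ sin δ + cos φ cos δ sin H₀ = 1.5716×0.40514×0.00175 + 0.91425×1.00000×1.00000 = 0.001114 + 0.914250 = 0.915364.
Q̄ = (S₀/π) × [bracket] = (1361/π) × 0.915364 = 396.55 W/m².
Daily total = Q̄ × 24.00 h × 3600 s/h = 396.55 × 24.00 × 3600 / 10⁶ = 34.26 MJ/m².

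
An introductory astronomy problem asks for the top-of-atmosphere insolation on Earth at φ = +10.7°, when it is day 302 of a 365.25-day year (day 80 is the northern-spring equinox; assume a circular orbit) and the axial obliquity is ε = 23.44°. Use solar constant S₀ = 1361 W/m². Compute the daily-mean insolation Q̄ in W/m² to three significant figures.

Solar longitude: λ_s = 360° × (302 − 80)/365.25 = 218.809°.
sin δ = sin 23.44° × sin 218.809° = -0.24930, so δ = -14.436°.
cos H₀ = −tan(+10.7°) tan(-14.436°) = 0.0486, H₀ = 1.5221 rad.
Bracket: H₀ sin φ sin δ + cos φ cos δ sin H₀ = 1.5221×0.18567×-0.24930 + 0.98261×0.96843×0.99882 = -0.070454 + 0.950466 = 0.880012.
Q̄ = (S₀/π) × [bracket] = (1361/π) × 0.880012 = 381.2 W/m².

Q̄ ≈ 381 W/m²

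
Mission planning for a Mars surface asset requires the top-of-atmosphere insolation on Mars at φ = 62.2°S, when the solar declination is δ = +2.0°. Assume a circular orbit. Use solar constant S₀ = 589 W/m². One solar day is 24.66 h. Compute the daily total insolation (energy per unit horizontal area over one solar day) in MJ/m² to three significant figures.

6.97 MJ/m²

cos H₀ = −tan(-62.2°) tan(+2.000°) = 0.0662, H₀ = 1.5045 rad.
Bracket: H₀ sin φ sin δ + cos φ cos δ sin H₀ = 1.5045×-0.88458×0.03490 + 0.46639×0.99939×0.99780 = -0.046447 + 0.465080 = 0.418633.
Q̄ = (S₀/π) × [bracket] = (589/π) × 0.418633 = 78.487 W/m².
Daily total = Q̄ × 24.66 h × 3600 s/h = 78.487 × 24.66 × 3600 / 10⁶ = 6.968 MJ/m².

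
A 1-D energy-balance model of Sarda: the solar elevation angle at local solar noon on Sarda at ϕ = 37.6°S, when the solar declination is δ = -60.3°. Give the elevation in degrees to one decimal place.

At local noon the hour angle is zero, so the zenith angle equals |ϕ − δ| = |-37.6° − (-60.300°)| = 22.700°.
Elevation = 90° − 22.700° = 67.3°.

67.3°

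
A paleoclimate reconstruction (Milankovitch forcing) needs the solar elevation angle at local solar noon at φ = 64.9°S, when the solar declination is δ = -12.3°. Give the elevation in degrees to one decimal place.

37.4°

At local noon the hour angle is zero, so the zenith angle equals |φ − δ| = |-64.9° − (-12.300°)| = 52.600°.
Elevation = 90° − 52.600° = 37.4°.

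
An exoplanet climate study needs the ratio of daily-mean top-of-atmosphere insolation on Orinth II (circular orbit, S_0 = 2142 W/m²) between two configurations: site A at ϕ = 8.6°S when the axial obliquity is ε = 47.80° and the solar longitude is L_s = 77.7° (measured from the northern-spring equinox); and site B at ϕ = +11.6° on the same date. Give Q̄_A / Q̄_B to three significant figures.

— Configuration A (ϕ=-8.6°):
Solar declination: sin δ = sin ε · sin L_s = sin 47.80° × sin 77.7° = 0.72380, so δ = +46.369°.
cos h₀ = −tan(-8.6°) tan(+46.369°) = 0.1586, h₀ = 1.4115 rad.
Bracket: h₀ sin ϕ sin δ + cos ϕ cos δ sin h₀ = 1.4115×-0.14954×0.72380 + 0.98876×0.69001×0.98734 = -0.152777 + 0.673617 = 0.520840.
Q̄ = (S_0/π) × [bracket] = (2142/π) × 0.520840 = 355.12 W/m².
— Configuration B (ϕ=+11.6°):
cos h₀ = −tan(+11.6°) tan(+46.369°) = -0.2153, h₀ = 1.7878 rad.
Bracket: h₀ sin ϕ sin δ + cos ϕ cos δ sin h₀ = 1.7878×0.20108×0.72380 + 0.97958×0.69001×0.97654 = 0.260199 + 0.660063 = 0.920262.
Q̄ = (S_0/π) × [bracket] = (2142/π) × 0.920262 = 627.45 W/m².
Ratio Q̄_A / Q̄_B = 355.12 / 627.45 = 0.5660.

Q̄_A / Q̄_B ≈ 0.566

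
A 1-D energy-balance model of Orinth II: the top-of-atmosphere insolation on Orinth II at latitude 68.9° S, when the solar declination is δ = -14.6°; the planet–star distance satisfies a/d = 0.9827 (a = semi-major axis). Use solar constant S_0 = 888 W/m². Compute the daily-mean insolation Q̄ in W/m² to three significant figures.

Q̄ ≈ 219 W/m²

cos h₀ = −tan(-68.9°) tan(-14.600°) = -0.6751, h₀ = 2.3118 rad.
Bracket: h₀ sin ϕ sin δ + cos ϕ cos δ sin h₀ = 2.3118×-0.93295×-0.25207 + 0.36000×0.96771×0.73777 = 0.543663 + 0.257021 = 0.800684.
Inverse-square distance factor (a/d)² = 0.9827² = 0.965699.
Q̄ = (S_0/π) × 0.965699 × [bracket] = (888/π) × 0.965699 × 0.800684 = 218.6 W/m².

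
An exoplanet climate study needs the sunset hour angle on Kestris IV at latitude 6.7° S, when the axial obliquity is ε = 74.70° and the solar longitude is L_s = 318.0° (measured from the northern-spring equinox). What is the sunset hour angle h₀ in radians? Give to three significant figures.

Solar declination: sin δ = sin ε · sin L_s = sin 74.70° × sin 318.0° = -0.64541, so δ = -40.197°.
cos h₀ = −tan ϕ · tan δ = −tan(-6.7°) × tan(-40.197°) = -0.0993, so h₀ = 1.6702 rad = 95.70°.

h₀ = 1.67 rad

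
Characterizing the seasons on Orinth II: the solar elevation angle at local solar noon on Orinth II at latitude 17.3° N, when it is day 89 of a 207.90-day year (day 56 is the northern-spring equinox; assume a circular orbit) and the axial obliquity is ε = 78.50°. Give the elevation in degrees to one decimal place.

51.9°

Solar longitude: λ_s = 360° × (89 − 56)/207.90 = 57.143°.
sin δ = sin 78.50° × sin 57.143° = 0.82316, so δ = +55.403°.
At local noon the hour angle is zero, so the zenith angle equals |φ − δ| = |+17.3° − (+55.403°)| = 38.103°.
Elevation = 90° − 38.103° = 51.9°.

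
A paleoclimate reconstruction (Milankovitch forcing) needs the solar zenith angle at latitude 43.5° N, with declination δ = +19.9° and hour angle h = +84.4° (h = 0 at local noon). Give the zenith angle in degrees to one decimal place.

θ_z = 72.5°

cos θ_z = sin φ sin δ + cos φ cos δ cos h = 0.234302 + 0.066557 = 0.300859.
θ_z = arccos(0.300859) = 72.5°.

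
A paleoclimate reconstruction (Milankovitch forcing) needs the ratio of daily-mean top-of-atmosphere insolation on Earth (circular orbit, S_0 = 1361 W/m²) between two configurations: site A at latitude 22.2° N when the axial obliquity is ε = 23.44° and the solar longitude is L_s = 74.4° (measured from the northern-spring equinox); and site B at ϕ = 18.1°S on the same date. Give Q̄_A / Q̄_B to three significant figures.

— Configuration A (ϕ=+22.2°):
Solar declination: sin δ = sin ε · sin L_s = sin 23.44° × sin 74.4° = 0.38313, so δ = +22.528°.
cos h₀ = −tan(+22.2°) tan(+22.528°) = -0.1693, h₀ = 1.7409 rad.
Bracket: h₀ sin ϕ sin δ + cos ϕ cos δ sin h₀ = 1.7409×0.37784×0.38313 + 0.92587×0.92369×0.98557 = 0.252016 + 0.842876 = 1.094892.
Q̄ = (S_0/π) × [bracket] = (1361/π) × 1.094892 = 474.33 W/m².
— Configuration B (ϕ=-18.1°):
cos h₀ = −tan(-18.1°) tan(+22.528°) = 0.1356, h₀ = 1.4348 rad.
Bracket: h₀ sin ϕ sin δ + cos ϕ cos δ sin h₀ = 1.4348×-0.31068×0.38313 + 0.95052×0.92369×0.99077 = -0.170785 + 0.869882 = 0.699097.
Q̄ = (S_0/π) × [bracket] = (1361/π) × 0.699097 = 302.86 W/m².
Ratio Q̄_A / Q̄_B = 474.33 / 302.86 = 1.566.

Q̄_A / Q̄_B ≈ 1.57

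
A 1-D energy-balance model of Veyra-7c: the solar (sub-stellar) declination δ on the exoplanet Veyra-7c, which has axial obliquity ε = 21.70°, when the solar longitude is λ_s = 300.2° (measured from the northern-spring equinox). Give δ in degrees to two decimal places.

sin δ = sin ε · sin λ_s = sin 21.70° × sin 300.2° = -0.319563.
δ = arcsin(-0.319563) = -18.64°.

δ = -18.64°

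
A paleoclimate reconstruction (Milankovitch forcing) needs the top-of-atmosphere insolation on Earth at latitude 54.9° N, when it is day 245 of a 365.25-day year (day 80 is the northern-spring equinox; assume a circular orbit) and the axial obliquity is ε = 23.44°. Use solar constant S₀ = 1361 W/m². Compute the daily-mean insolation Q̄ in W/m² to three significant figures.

Solar longitude: λ_s = 360° × (245 − 80)/365.25 = 162.628°.
sin δ = sin 23.44° × sin 162.628° = 0.11877, so δ = +6.821°.
cos H₀ = −tan(+54.9°) tan(+6.821°) = -0.1702, H₀ = 1.7418 rad.
Bracket: H₀ sin φ sin δ + cos φ cos δ sin H₀ = 1.7418×0.81815×0.11877 + 0.57501×0.99292×0.98541 = 0.169254 + 0.562609 = 0.731863.
Q̄ = (S₀/π) × [bracket] = (1361/π) × 0.731863 = 317.1 W/m².

Q̄ ≈ 317 W/m²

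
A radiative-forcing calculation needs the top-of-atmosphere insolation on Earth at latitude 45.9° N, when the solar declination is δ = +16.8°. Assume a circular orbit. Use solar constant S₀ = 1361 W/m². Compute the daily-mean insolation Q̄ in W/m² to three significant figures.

Q̄ ≈ 444 W/m²

cos H₀ = −tan(+45.9°) tan(+16.800°) = -0.3116, H₀ = 1.8876 rad.
Bracket: H₀ sin φ sin δ + cos φ cos δ sin H₀ = 1.8876×0.71813×0.28903 + 0.69591×0.95732×0.95023 = 0.391792 + 0.633051 = 1.024843.
Q̄ = (S₀/π) × [bracket] = (1361/π) × 1.024843 = 444.0 W/m².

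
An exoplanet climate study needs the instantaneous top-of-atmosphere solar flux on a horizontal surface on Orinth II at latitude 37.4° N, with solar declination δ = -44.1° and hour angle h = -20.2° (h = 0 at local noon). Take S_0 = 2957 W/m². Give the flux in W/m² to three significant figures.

333 W/m²

cos θ_z = sin ϕ sin δ + cos ϕ cos δ cos h = -0.422681 + 0.535401 = 0.112720.
Flux = S_0 · cos θ_z = 2957 × 0.112720 = 333.3 W/m².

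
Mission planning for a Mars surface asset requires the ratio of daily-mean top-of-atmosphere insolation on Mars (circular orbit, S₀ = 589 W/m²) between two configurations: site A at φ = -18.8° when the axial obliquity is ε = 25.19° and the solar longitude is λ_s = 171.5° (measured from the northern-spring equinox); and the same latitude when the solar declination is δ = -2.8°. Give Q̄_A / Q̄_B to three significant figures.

Q̄_A / Q̄_B ≈ 0.941

— Configuration A (φ=-18.8°):
Solar declination: sin δ = sin ε · sin λ_s = sin 25.19° × sin 171.5° = 0.06291, so δ = +3.607°.
cos H₀ = −tan(-18.8°) tan(+3.607°) = 0.0215, H₀ = 1.5493 rad.
Bracket: H₀ sin φ sin δ + cos φ cos δ sin H₀ = 1.5493×-0.32227×0.06291 + 0.94665×0.99802×0.99977 = -0.031411 + 0.944558 = 0.913147.
Q̄ = (S₀/π) × [bracket] = (589/π) × 0.913147 = 171.20 W/m².
— Configuration B (φ=-18.8°):
cos H₀ = −tan(-18.8°) tan(-2.800°) = -0.0166, H₀ = 1.5874 rad.
Bracket: H₀ sin φ sin δ + cos φ cos δ sin H₀ = 1.5874×-0.32227×-0.04885 + 0.94665×0.99881×0.99986 = 0.024990 + 0.945391 = 0.970381.
Q̄ = (S₀/π) × [bracket] = (589/π) × 0.970381 = 181.93 W/m².
Ratio Q̄_A / Q̄_B = 171.20 / 181.93 = 0.9410.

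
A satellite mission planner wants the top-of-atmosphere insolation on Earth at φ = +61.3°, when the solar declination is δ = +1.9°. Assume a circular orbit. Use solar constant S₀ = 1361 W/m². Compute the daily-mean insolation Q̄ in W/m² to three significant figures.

cos H₀ = −tan(+61.3°) tan(+1.900°) = -0.0606, H₀ = 1.6314 rad.
Bracket: H₀ sin φ sin δ + cos φ cos δ sin H₀ = 1.6314×0.87715×0.03316 + 0.48022×0.99945×0.99816 = 0.047451 + 0.479073 = 0.526524.
Q̄ = (S₀/π) × [bracket] = (1361/π) × 0.526524 = 228.1 W/m².

Q̄ ≈ 228 W/m²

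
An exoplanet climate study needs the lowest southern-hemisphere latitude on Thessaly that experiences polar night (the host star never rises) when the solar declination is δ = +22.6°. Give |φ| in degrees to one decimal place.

Polar night requires cos H₀ = −tan φ tan δ ≥ 1, i.e. tan φ tan δ ≤ −1.
The boundary is |tan φ| · |tan δ| = 1, so |φ| = 90° − |δ| = 90° − 22.6° = 67.4° in the southern hemisphere.

|φ| = 67.4°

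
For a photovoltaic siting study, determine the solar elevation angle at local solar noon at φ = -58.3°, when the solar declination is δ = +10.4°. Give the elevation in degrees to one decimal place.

21.3°

At local noon the hour angle is zero, so the zenith angle equals |φ − δ| = |-58.3° − (+10.400°)| = 68.700°.
Elevation = 90° − 68.700° = 21.3°.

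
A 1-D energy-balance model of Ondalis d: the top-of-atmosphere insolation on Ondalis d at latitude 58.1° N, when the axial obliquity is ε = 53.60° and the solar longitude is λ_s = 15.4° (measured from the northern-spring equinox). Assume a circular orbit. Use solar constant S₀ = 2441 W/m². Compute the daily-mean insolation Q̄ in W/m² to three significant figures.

Solar declination: sin δ = sin ε · sin λ_s = sin 53.60° × sin 15.4° = 0.21374, so δ = +12.342°.
cos H₀ = −tan(+58.1°) tan(+12.342°) = -0.3515, H₀ = 1.9300 rad.
Bracket: H₀ sin φ sin δ + cos φ cos δ sin H₀ = 1.9300×0.84897×0.21374 + 0.52844×0.97689×0.93618 = 0.350216 + 0.483282 = 0.833498.
Q̄ = (S₀/π) × [bracket] = (2441/π) × 0.833498 = 647.6 W/m².

Q̄ ≈ 648 W/m²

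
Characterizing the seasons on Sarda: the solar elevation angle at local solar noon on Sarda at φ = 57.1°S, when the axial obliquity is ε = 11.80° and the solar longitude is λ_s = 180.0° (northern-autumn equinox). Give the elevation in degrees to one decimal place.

Solar declination: sin δ = sin ε · sin λ_s = sin 11.80° × sin 180.0° = 0.00000, so δ = +0.000°.
At local noon the hour angle is zero, so the zenith angle equals |φ − δ| = |-57.1° − (+0.000°)| = 57.100°.
Elevation = 90° − 57.100° = 32.9°.

32.9°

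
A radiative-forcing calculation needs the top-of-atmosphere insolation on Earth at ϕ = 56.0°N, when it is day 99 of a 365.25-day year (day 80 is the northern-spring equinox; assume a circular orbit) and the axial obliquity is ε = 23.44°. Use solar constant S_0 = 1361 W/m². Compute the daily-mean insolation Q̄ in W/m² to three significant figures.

Solar longitude: L_s = 360° × (99 − 80)/365.25 = 18.727°.
sin δ = sin 23.44° × sin 18.727° = 0.12771, so δ = +7.337°.
cos h₀ = −tan(+56.0°) tan(+7.337°) = -0.1909, h₀ = 1.7629 rad.
Bracket: h₀ sin ϕ sin δ + cos ϕ cos δ sin h₀ = 1.7629×0.82904×0.12771 + 0.55919×0.99181×0.98161 = 0.186650 + 0.544411 = 0.731061.
Q̄ = (S_0/π) × [bracket] = (1361/π) × 0.731061 = 316.7 W/m².

Q̄ ≈ 317 W/m²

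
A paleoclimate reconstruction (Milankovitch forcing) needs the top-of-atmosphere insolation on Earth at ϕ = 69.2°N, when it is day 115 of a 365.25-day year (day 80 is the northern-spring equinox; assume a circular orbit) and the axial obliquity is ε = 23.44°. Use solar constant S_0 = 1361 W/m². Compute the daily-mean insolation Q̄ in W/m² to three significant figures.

Q̄ ≈ 322 W/m²

Solar longitude: L_s = 360° × (115 − 80)/365.25 = 34.497°.
sin δ = sin 23.44° × sin 34.497° = 0.22529, so δ = +13.020°.
cos h₀ = −tan(+69.2°) tan(+13.020°) = -0.6087, h₀ = 2.2253 rad.
Bracket: h₀ sin ϕ sin δ + cos ϕ cos δ sin h₀ = 2.2253×0.93483×0.22529 + 0.35511×0.97429×0.79337 = 0.468666 + 0.274490 = 0.743156.
Q̄ = (S_0/π) × [bracket] = (1361/π) × 0.743156 = 321.9 W/m².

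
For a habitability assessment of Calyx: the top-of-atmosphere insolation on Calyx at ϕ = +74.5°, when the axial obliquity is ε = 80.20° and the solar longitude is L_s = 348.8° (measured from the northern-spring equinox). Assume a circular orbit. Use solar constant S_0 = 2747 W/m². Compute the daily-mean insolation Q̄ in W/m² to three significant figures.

Q̄ ≈ 35.5 W/m²

Solar declination: sin δ = sin ε · sin L_s = sin 80.20° × sin 348.8° = -0.19140, so δ = -11.035°.
cos h₀ = −tan(+74.5°) tan(-11.035°) = 0.7032, h₀ = 0.7910 rad.
Bracket: h₀ sin ϕ sin δ + cos ϕ cos δ sin h₀ = 0.7910×0.96363×-0.19140 + 0.26724×0.98151×0.71103 = -0.145891 + 0.186502 = 0.040611.
Q̄ = (S_0/π) × [bracket] = (2747/π) × 0.040611 = 35.51 W/m².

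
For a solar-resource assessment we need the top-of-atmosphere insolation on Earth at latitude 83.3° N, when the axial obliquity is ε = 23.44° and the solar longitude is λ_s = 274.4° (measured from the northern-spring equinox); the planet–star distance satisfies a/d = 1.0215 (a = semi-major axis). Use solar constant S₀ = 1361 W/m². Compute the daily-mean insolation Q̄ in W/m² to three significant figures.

Q̄ ≈ 0.00 W/m²

Solar declination: sin δ = sin ε · sin λ_s = sin 23.44° × sin 274.4° = -0.39662, so δ = -23.367°.
cos H₀ = −tan(+83.3°) tan(-23.367°) = 3.6779 ≥ 1 ⇒ polar night, H₀ = 0 and Q̄ = 0.
Inverse-square distance factor (a/d)² = 1.0215² = 1.043462.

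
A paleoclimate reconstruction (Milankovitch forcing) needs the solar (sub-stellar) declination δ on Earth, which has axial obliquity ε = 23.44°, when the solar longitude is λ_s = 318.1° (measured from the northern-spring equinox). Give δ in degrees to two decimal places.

δ = -15.41°

sin δ = sin ε · sin λ_s = sin 23.44° × sin 318.1° = -0.265656.
δ = arcsin(-0.265656) = -15.41°.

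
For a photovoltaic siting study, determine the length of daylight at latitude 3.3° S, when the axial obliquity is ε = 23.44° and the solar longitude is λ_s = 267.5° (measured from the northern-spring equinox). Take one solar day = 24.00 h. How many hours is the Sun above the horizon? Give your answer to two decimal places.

Solar declination: sin δ = sin ε · sin λ_s = sin 23.44° × sin 267.5° = -0.39741, so δ = -23.416°.
cos H₀ = −tan φ · tan δ = −tan(-3.3°) × tan(-23.416°) = -0.0250, so H₀ = 1.5958 rad = 91.43°.
Daylight = 2H₀/(2π) × 24.00 h = (1.5958/π) × 24.00 = 12.19 h.

12.19 h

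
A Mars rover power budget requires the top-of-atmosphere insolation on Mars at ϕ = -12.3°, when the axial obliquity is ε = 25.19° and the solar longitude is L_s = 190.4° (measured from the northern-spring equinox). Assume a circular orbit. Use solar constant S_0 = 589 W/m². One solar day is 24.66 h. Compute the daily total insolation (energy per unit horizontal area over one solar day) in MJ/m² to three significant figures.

Solar declination: sin δ = sin ε · sin L_s = sin 25.19° × sin 190.4° = -0.07683, so δ = -4.407°.
cos h₀ = −tan(-12.3°) tan(-4.407°) = -0.0168, h₀ = 1.5876 rad.
Bracket: h₀ sin ϕ sin δ + cos ϕ cos δ sin h₀ = 1.5876×-0.21303×-0.07683 + 0.97705×0.99704×0.99986 = 0.025984 + 0.974022 = 1.000006.
Q̄ = (S_0/π) × [bracket] = (589/π) × 1.000006 = 187.49 W/m².
Daily total = Q̄ × 24.66 h × 3600 s/h = 187.49 × 24.66 × 3600 / 10⁶ = 16.64 MJ/m².

16.6 MJ/m²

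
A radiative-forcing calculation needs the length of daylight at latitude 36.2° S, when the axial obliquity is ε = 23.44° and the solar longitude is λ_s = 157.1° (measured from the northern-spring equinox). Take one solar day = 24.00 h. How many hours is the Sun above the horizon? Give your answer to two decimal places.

11.12 h

Solar declination: sin δ = sin ε · sin λ_s = sin 23.44° × sin 157.1° = 0.15479, so δ = +8.905°.
cos H₀ = −tan φ · tan δ = −tan(-36.2°) × tan(+8.905°) = 0.1147, so H₀ = 1.4559 rad = 83.42°.
Daylight = 2H₀/(2π) × 24.00 h = (1.4559/π) × 24.00 = 11.12 h.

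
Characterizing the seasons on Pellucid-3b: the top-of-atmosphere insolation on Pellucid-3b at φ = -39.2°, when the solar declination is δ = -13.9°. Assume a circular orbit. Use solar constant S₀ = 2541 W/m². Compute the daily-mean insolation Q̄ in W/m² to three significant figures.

Q̄ ≈ 814 W/m²

cos H₀ = −tan(-39.2°) tan(-13.900°) = -0.2018, H₀ = 1.7740 rad.
Bracket: H₀ sin φ sin δ + cos φ cos δ sin H₀ = 1.7740×-0.63203×-0.24023 + 0.77494×0.97072×0.97942 = 0.269351 + 0.736768 = 1.006119.
Q̄ = (S₀/π) × [bracket] = (2541/π) × 1.006119 = 813.8 W/m².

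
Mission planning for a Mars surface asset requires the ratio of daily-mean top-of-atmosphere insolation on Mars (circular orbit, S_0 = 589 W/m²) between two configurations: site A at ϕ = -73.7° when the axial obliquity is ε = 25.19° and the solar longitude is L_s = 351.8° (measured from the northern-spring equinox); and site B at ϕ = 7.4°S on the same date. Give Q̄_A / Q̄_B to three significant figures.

— Configuration A (ϕ=-73.7°):
Solar declination: sin δ = sin ε · sin L_s = sin 25.19° × sin 351.8° = -0.06071, so δ = -3.480°.
cos h₀ = −tan(-73.7°) tan(-3.480°) = -0.2080, h₀ = 1.7803 rad.
Bracket: h₀ sin ϕ sin δ + cos ϕ cos δ sin h₀ = 1.7803×-0.95981×-0.06071 + 0.28067×0.99816×0.97813 = 0.103738 + 0.274027 = 0.377765.
Q̄ = (S_0/π) × [bracket] = (589/π) × 0.377765 = 70.825 W/m².
— Configuration B (ϕ=-7.4°):
cos h₀ = −tan(-7.4°) tan(-3.480°) = -0.0079, h₀ = 1.5787 rad.
Bracket: h₀ sin ϕ sin δ + cos ϕ cos δ sin h₀ = 1.5787×-0.12880×-0.06071 + 0.99167×0.99816×0.99997 = 0.012345 + 0.989816 = 1.002161.
Q̄ = (S_0/π) × [bracket] = (589/π) × 1.002161 = 187.89 W/m².
Ratio Q̄_A / Q̄_B = 70.825 / 187.89 = 0.3769.

Q̄_A / Q̄_B ≈ 0.377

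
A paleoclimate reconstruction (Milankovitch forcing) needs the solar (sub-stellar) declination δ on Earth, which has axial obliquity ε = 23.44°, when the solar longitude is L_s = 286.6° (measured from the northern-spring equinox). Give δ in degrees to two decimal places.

sin δ = sin ε · sin L_s = sin 23.44° × sin 286.6° = -0.381210.
δ = arcsin(-0.381210) = -22.41°.

δ = -22.41°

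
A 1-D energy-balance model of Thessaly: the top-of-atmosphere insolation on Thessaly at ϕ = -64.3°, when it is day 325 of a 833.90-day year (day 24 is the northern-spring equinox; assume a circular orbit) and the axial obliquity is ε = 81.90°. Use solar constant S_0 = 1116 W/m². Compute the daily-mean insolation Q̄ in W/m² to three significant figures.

Q̄ ≈ 0.00 W/m²

Solar longitude: L_s = 360° × (325 − 24)/833.90 = 129.944°.
sin δ = sin 81.90° × sin 129.944° = 0.75903, so δ = +49.379°.
cos h₀ = −tan(-64.3°) tan(+49.379°) = 2.4224 ≥ 1 ⇒ polar night, h₀ = 0 and Q̄ = 0.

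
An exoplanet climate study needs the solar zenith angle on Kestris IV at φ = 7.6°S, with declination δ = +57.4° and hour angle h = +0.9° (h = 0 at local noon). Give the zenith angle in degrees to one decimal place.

θ_z = 65.0°

cos θ_z = sin φ sin δ + cos φ cos δ cos h = -0.111420 + 0.533972 = 0.422552.
θ_z = arccos(0.422552) = 65.0°.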